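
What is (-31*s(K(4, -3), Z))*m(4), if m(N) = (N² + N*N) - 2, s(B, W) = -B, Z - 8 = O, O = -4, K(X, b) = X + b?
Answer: 930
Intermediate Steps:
Z = 4 (Z = 8 - 4 = 4)
m(N) = -2 + 2*N² (m(N) = (N² + N²) - 2 = 2*N² - 2 = -2 + 2*N²)
(-31*s(K(4, -3), Z))*m(4) = (-(-31)*(4 - 3))*(-2 + 2*4²) = (-(-31))*(-2 + 2*16) = (-31*(-1))*(-2 + 32) = 31*30 = 930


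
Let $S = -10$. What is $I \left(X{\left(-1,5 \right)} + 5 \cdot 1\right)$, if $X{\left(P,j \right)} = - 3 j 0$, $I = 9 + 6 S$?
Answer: $-255$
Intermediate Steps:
$I = -51$ ($I = 9 + 6 \left(-10\right) = 9 - 60 = -51$)
$X{\left(P,j \right)} = 0$
$I \left(X{\left(-1,5 \right)} + 5 \cdot 1\right) = - 51 \left(0 + 5 \cdot 1\right) = - 51 \left(0 + 5\right) = \left(-51\right) 5 = -255$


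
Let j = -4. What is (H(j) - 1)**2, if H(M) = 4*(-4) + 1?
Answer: 256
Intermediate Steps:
H(M) = -15 (H(M) = -16 + 1 = -15)
(H(j) - 1)**2 = (-15 - 1)**2 = (-16)**2 = 256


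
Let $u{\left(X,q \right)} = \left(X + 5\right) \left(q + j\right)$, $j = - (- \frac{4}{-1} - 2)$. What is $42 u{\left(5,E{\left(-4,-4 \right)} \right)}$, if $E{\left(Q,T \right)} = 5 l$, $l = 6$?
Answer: $11760$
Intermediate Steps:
$j = -2$ ($j = - (\left(-4\right) \left(-1\right) - 2) = - (4 - 2) = \left(-1\right) 2 = -2$)
$E{\left(Q,T \right)} = 30$ ($E{\left(Q,T \right)} = 5 \cdot 6 = 30$)
$u{\left(X,q \right)} = \left(-2 + q\right) \left(5 + X\right)$ ($u{\left(X,q \right)} = \left(X + 5\right) \left(q - 2\right) = \left(5 + X\right) \left(-2 + q\right) = \left(-2 + q\right) \left(5 + X\right)$)
$42 u{\left(5,E{\left(-4,-4 \right)} \right)} = 42 \left(-10 - 10 + 5 \cdot 30 + 5 \cdot 30\right) = 42 \left(-10 - 10 + 150 + 150\right) = 42 \cdot 280 = 11760$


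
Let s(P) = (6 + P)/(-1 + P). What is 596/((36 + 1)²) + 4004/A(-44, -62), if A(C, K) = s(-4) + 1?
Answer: 27409168/4107 ≈ 6673.8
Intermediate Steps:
s(P) = (6 + P)/(-1 + P)
A(C, K) = ⅗ (A(C, K) = (6 - 4)/(-1 - 4) + 1 = 2/(-5) + 1 = -⅕*2 + 1 = -⅖ + 1 = ⅗)
596/((36 + 1)²) + 4004/A(-44, -62) = 596/((36 + 1)²) + 4004/(⅗) = 596/(37²) + 4004*(5/3) = 596/1369 + 20020/3 = 27409168/4107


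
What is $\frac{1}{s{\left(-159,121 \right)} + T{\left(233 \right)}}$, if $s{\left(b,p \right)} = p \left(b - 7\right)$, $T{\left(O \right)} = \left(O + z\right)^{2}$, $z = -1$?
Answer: $\frac{1}{33738} \approx 2.964 \cdot 10^{-5}$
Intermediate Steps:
$T{\left(O \right)} = \left(-1 + O\right)^{2}$ ($T{\left(O \right)} = \left(O - 1\right)^{2} = \left(-1 + O\right)^{2}$)
$s{\left(b,p \right)} = p \left(-7 + b\right)$
$\frac{1}{s{\left(-159,121 \right)} + T{\left(233 \right)}} = \frac{1}{121 \left(-7 - 159\right) + \left(-1 + 233\right)^{2}} = \frac{1}{121 \left(-166\right) + 232^{2}} = \frac{1}{-20086 + 53824} = \frac{1}{33738}$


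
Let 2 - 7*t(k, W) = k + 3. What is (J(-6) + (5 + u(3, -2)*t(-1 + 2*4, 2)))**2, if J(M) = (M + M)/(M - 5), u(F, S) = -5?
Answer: 826281/5929 ≈ 139.36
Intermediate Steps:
t(k, W) = -1/7 - k/7 (t(k, W) = 2/7 - (k + 3)/7 = 2/7 - (3 + k)/7 = 2/7 + (-3/7 - k/7) = -1/7 - k/7)
J(M) = 2*M/(-5 + M) (J(M) = (2*M)/(-5 + M) = 2*M/(-5 + M))
(J(-6) + (5 + u(3, -2)*t(-1 + 2*4, 2)))**2 = (2*(-6)/(-5 - 6) + (5 - 5*(-1/7 - (-1 + 2*4)/7)))**2 = (2*(-6)/(-11) + (5 - 5*(-1/7 - (-1 + 8)/7)))**2 = (2*(-6)*(-1/11) + (5 - 5*(-1/7 - 1/7*7)))**2 = (12/11 + (5 - 5*(-1/7 - 1)))**2 = (12/11 + (5 - 5*(-8/7)))**2 = (12/11 + (5 + 40/7))**2 = (12/11 + 75/7)**2 = (909/77)**2 = 826281/5929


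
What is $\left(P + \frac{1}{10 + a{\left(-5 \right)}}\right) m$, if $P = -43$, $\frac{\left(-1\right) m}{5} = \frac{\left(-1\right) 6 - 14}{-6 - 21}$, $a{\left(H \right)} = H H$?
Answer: $\frac{30080}{189} \approx 159.15$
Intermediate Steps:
$a{\left(H \right)} = H^{2}$
$m = - \frac{100}{27}$ ($m = - 5 \frac{\left(-1\right) 6 - 14}{-6 - 21} = - 5 \frac{-6 - 14}{-27} = - 5 \left(\left(-20\right) \left(- \frac{1}{27}\right)\right) = \left(-5\right) \frac{20}{27} = - \frac{100}{27} \approx -3.7037$)
$\left(P + \frac{1}{10 + a{\left(-5 \right)}}\right) m = \left(-43 + \frac{1}{10 + \left(-5\right)^{2}}\right) \left(- \frac{100}{27}\right) = \left(-43 + \frac{1}{10 + 25}\right) \left(- \frac{100}{27}\right) = \left(-43 + \frac{1}{35}\right) \left(- \frac{100}{27}\right) = \left(- \frac{1504}{35}\right) \left(- \frac{100}{27}\right) = \frac{30080}{189}$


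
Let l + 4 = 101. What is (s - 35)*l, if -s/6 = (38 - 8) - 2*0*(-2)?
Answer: -20855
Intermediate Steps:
l = 97 (l = -4 + 101 = 97)
s = -180 (s = -6*((38 - 8) - 2*0*(-2)) = -6*(30 + 0*(-2)) = -6*(30 + 0) = -6*30 = -180)
(s - 35)*l = (-180 - 35)*97 = -215*97 = -20855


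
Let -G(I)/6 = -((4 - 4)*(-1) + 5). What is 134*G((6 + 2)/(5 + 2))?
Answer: 4020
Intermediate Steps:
G(I) = 30 (G(I) = -(-6)*((4 - 4)*(-1) + 5) = -(-6)*(0*(-1) + 5) = -(-6)*(0 + 5) = -(-6)*5 = -6*(-5) = 30)
134*G((6 + 2)/(5 + 2)) = 134*30 = 4020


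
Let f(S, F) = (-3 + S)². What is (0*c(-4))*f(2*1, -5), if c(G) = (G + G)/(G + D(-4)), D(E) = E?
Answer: 0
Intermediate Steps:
c(G) = 2*G/(-4 + G) (c(G) = (G + G)/(G - 4) = (2*G)/(-4 + G) = 2*G/(-4 + G))
(0*c(-4))*f(2*1, -5) = (0*(2*(-4)/(-4 - 4)))*(-3 + 2*1)² = (0*(2*(-4)/(-8)))*(-3 + 2)² = (0*(2*(-4)*(-⅛)))*(-1)² = (0*1)*1 = 0*1 = 0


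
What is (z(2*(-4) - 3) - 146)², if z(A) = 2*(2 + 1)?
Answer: 19600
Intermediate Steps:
z(A) = 6 (z(A) = 2*3 = 6)
(z(2*(-4) - 3) - 146)² = (6 - 146)² = (-140)² = 19600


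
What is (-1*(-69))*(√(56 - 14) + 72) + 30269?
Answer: 35237 + 69*√42 ≈ 35684.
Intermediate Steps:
(-1*(-69))*(√(56 - 14) + 72) + 30269 = 69*(√42 + 72) + 30269 = 69*(72 + √42) + 30269 = (4968 + 69*√42) + 30269 = 35237 + 69*√42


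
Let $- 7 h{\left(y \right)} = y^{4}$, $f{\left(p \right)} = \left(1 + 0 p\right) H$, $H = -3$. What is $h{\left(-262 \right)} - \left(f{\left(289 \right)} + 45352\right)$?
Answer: $- \frac{4712316179}{7} \approx -6.7319 \cdot 10^{8}$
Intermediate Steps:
$f{\left(p \right)} = -3$ ($f{\left(p \right)} = \left(1 + 0 p\right) \left(-3\right) = \left(1 + 0\right) \left(-3\right) = 1 \left(-3\right) = -3$)
$h{\left(y \right)} = - \frac{y^{4}}{7}$
$h{\left(-262 \right)} - \left(f{\left(289 \right)} + 45352\right) = - \frac{\left(-262\right)^{4}}{7} - \left(-3 + 45352\right) = \left(- \frac{1}{7}\right) 4711998736 - 45349 = - \frac{4711998736}{7} - 45349 = - \frac{4712316179}{7}$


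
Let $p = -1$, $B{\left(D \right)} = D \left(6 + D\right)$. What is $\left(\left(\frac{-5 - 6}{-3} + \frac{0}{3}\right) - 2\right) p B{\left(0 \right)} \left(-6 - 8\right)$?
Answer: $0$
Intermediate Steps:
$\left(\left(\frac{-5 - 6}{-3} + \frac{0}{3}\right) - 2\right) p B{\left(0 \right)} \left(-6 - 8\right) = \left(\left(\frac{-5 - 6}{-3} + \frac{0}{3}\right) - 2\right) \left(-1\right) 0 \left(6 + 0\right) \left(-6 - 8\right) = \left(\left(\left(-5 - 6\right) \left(- \frac{1}{3}\right) + 0 \cdot \frac{1}{3}\right) - 2\right) \left(-1\right) 0 \cdot 6 \left(-14\right) = \left(\left(\left(-11\right) \left(- \frac{1}{3}\right) + 0\right) - 2\right) \left(-1\right) 0 \left(-14\right) = \left(\left(\frac{11}{3} + 0\right) - 2\right) \left(-1\right) 0 \left(-14\right) = \left(\frac{11}{3} - 2\right) \left(-1\right) 0 \left(-14\right) = \frac{5}{3} \left(-1\right) 0 \left(-14\right) = \left(- \frac{5}{3}\right) 0 \left(-14\right) = 0 \left(-14\right) = 0$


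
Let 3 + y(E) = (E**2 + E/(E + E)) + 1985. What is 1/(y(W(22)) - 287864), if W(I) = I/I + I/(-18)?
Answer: -162/46312795 ≈ -3.4980e-6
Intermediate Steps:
W(I) = 1 - I/18 (W(I) = 1 + I*(-1/18) = 1 - I/18)
y(E) = 3965/2 + E**2 (y(E) = -3 + ((E**2 + E/(E + E)) + 1985) = -3 + ((E**2 + E/((2*E))) + 1985) = -3 + ((E**2 + (1/(2*E))*E) + 1985) = -3 + ((E**2 + 1/2) + 1985) = -3 + ((1/2 + E**2) + 1985) = -3 + (3971/2 + E**2) = 3965/2 + E**2)
1/(y(W(22)) - 287864) = 1/((3965/2 + (1 - 1/18*22)**2) - 287864) = 1/((3965/2 + (1 - 11/9)**2) - 287864) = 1/((3965/2 + (-2/9)**2) - 287864) = 1/((3965/2 + 4/81) - 287864) = 1/(321173/162 - 287864) = 1/(-46312795/162) = -162/46312795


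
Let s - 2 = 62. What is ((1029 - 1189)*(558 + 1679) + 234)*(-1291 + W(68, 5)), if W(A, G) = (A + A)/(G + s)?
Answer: 31813665898/69 ≈ 4.6107e+8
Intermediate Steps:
s = 64 (s = 2 + 62 = 64)
W(A, G) = 2*A/(64 + G) (W(A, G) = (A + A)/(G + 64) = (2*A)/(64 + G) = 2*A/(64 + G))
((1029 - 1189)*(558 + 1679) + 234)*(-1291 + W(68, 5)) = ((1029 - 1189)*(558 + 1679) + 234)*(-1291 + 2*68/(64 + 5)) = (-160*2237 + 234)*(-1291 + 2*68/69) = (-357920 + 234)*(-1291 + 2*68*(1/69)) = -357686*(-1291 + 136/69) = -357686*(-88943/69) = 31813665898/69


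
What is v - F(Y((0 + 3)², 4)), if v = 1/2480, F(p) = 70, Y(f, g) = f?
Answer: -173599/2480 ≈ -70.000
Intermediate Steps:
v = 1/2480 ≈ 0.00040323
v - F(Y((0 + 3)², 4)) = 1/2480 - 1*70 = 1/2480 - 70 = -173599/2480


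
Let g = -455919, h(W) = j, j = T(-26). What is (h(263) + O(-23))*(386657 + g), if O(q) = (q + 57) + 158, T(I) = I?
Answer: -11497492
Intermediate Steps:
j = -26
h(W) = -26
O(q) = 215 + q (O(q) = (57 + q) + 158 = 215 + q)
(h(263) + O(-23))*(386657 + g) = (-26 + (215 - 23))*(386657 - 455919) = (-26 + 192)*(-69262) = 166*(-69262) = -11497492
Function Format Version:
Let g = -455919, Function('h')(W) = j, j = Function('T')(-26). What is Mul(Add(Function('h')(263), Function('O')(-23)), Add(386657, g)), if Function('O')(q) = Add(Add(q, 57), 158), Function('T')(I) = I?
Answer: -11497492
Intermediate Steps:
j = -26
Function('h')(W) = -26
Function('O')(q) = Add(215, q) (Function('O')(q) = Add(Add(57, q), 158) = Add(215, q))
Mul(Add(Function('h')(263), Function('O')(-23)), Add(386657, g)) = Mul(Add(-26, Add(215, -23)), Add(386657, -455919)) = Mul(Add(-26, 192), -69262) = Mul(166, -69262) = -11497492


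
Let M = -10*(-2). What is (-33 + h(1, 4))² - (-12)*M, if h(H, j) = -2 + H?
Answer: 1396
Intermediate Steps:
M = 20
(-33 + h(1, 4))² - (-12)*M = (-33 + (-2 + 1))² - (-12)*20 = (-33 - 1)² - 1*(-240) = (-34)² + 240 = 1156 + 240 = 1396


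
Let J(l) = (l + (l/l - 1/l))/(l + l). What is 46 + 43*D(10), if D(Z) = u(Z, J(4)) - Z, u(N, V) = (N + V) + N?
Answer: 16049/32 ≈ 501.53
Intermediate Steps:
J(l) = (1 + l - 1/l)/(2*l) (J(l) = (l + (1 - 1/l))/((2*l)) = (1 + l - 1/l)*(1/(2*l)) = (1 + l - 1/l)/(2*l))
u(N, V) = V + 2*N
D(Z) = 19/32 + Z (D(Z) = ((½)*(-1 + 4 + 4²)/4² + 2*Z) - Z = ((½)*(1/16)*(-1 + 4 + 16) + 2*Z) - Z = ((½)*(1/16)*19 + 2*Z) - Z = (19/32 + 2*Z) - Z = 19/32 + Z)
46 + 43*D(10) = 46 + 43*(19/32 + 10) = 46 + 43*(339/32) = 46 + 14577/32 = 16049/32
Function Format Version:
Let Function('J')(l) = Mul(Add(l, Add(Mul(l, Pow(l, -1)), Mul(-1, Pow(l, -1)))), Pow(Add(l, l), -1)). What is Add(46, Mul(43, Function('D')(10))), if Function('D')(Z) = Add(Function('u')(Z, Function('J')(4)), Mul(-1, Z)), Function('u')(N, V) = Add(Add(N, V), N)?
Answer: Rational(16049, 32) ≈ 501.53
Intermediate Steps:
Function('J')(l) = Mul(Rational(1, 2), Pow(l, -1), Add(1, l, Mul(-1, Pow(l, -1)))) (Function('J')(l) = Mul(Add(l, Add(1, Mul(-1, Pow(l, -1)))), Pow(Mul(2, l), -1)) = Mul(Add(1, l, Mul(-1, Pow(l, -1))), Mul(Rational(1, 2), Pow(l, -1))) = Mul(Rational(1, 2), Pow(l, -1), Add(1, l, Mul(-1, Pow(l, -1)))))
Function('u')(N, V) = Add(V, Mul(2, N))
Function('D')(Z) = Add(Rational(19, 32), Z) (Function('D')(Z) = Add(Add(Mul(Rational(1, 2), Pow(4, -2), Add(-1, 4, Pow(4, 2))), Mul(2, Z)), Mul(-1, Z)) = Add(Add(Mul(Rational(1, 2), Rational(1, 16), Add(-1, 4, 16)), Mul(2, Z)), Mul(-1, Z)) = Add(Add(Mul(Rational(1, 2), Rational(1, 16), 19), Mul(2, Z)), Mul(-1, Z)) = Add(Add(Rational(19, 32), Mul(2, Z)), Mul(-1, Z)) = Add(Rational(19, 32), Z))
Add(46, Mul(43, Function('D')(10))) = Add(46, Mul(43, Add(Rational(19, 32), 10))) = Add(46, Mul(43, Rational(339, 32))) = Add(46, Rational(14577, 32)) = Rational(16049, 32)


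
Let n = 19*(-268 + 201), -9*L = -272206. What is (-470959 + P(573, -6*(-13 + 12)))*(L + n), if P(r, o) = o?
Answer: -122800523797/9 ≈ -1.3644e+10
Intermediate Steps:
L = 272206/9 (L = -⅑*(-272206) = 272206/9 ≈ 30245.)
n = -1273 (n = 19*(-67) = -1273)
(-470959 + P(573, -6*(-13 + 12)))*(L + n) = (-470959 - 6*(-13 + 12))*(272206/9 - 1273) = (-470959 - 6*(-1))*(260749/9) = (-470959 + 6)*(260749/9) = -470953*260749/9 = -122800523797/9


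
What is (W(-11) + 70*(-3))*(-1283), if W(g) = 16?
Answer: 248902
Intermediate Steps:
(W(-11) + 70*(-3))*(-1283) = (16 + 70*(-3))*(-1283) = (16 - 210)*(-1283) = -194*(-1283) = 248902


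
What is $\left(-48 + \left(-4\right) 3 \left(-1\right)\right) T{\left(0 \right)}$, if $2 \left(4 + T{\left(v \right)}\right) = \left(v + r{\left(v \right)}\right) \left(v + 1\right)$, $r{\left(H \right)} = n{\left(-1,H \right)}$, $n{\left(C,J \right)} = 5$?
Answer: $54$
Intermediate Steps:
$r{\left(H \right)} = 5$
$T{\left(v \right)} = -4 + \frac{\left(1 + v\right) \left(5 + v\right)}{2}$ ($T{\left(v \right)} = -4 + \frac{\left(v + 5\right) \left(v + 1\right)}{2} = -4 + \frac{\left(5 + v\right) \left(1 + v\right)}{2} = -4 + \frac{\left(1 + v\right) \left(5 + v\right)}{2}$)
$\left(-48 + \left(-4\right) 3 \left(-1\right)\right) T{\left(0 \right)} = \left(-48 + \left(-4\right) 3 \left(-1\right)\right) \left(- \frac{3}{2} + \frac{0^{2}}{2} + 3 \cdot 0\right) = \left(-48 - -12\right) \left(- \frac{3}{2} + \frac{1}{2} \cdot 0 + 0\right) = \left(-48 + 12\right) \left(- \frac{3}{2} + 0 + 0\right) = \left(-36\right) \left(- \frac{3}{2}\right) = 54$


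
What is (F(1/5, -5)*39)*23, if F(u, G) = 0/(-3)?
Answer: 0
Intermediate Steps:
F(u, G) = 0 (F(u, G) = 0*(-⅓) = 0)
(F(1/5, -5)*39)*23 = (0*39)*23 = 0*23 = 0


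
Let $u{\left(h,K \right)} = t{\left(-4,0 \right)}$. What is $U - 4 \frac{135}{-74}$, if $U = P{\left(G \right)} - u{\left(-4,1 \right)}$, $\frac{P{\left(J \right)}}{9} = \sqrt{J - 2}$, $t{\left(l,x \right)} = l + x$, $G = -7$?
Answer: $\frac{418}{37} + 27 i \approx 11.297 + 27.0 i$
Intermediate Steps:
$u{\left(h,K \right)} = -4$ ($u{\left(h,K \right)} = -4 + 0 = -4$)
$P{\left(J \right)} = 9 \sqrt{-2 + J}$ ($P{\left(J \right)} = 9 \sqrt{J - 2} = 9 \sqrt{-2 + J}$)
$U = 4 + 27 i$ ($U = 9 \sqrt{-2 - 7} - -4 = 9 \sqrt{-9} + 4 = 9 \cdot 3 i + 4 = 27 i + 4 = 4 + 27 i \approx 4.0 + 27.0 i$)
$U - 4 \frac{135}{-74} = \left(4 + 27 i\right) - 4 \frac{135}{-74} = \left(4 + 27 i\right) - 4 \cdot 135 \left(- \frac{1}{74}\right) = \left(4 + 27 i\right) - - \frac{270}{37} = \left(4 + 27 i\right) + \frac{270}{37} = \frac{418}{37} + 27 i$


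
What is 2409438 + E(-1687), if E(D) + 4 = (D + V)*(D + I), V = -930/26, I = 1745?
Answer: 30023674/13 ≈ 2.3095e+6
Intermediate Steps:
V = -465/13 (V = -930*1/26 = -465/13 ≈ -35.769)
E(D) = -4 + (1745 + D)*(-465/13 + D) (E(D) = -4 + (D - 465/13)*(D + 1745) = -4 + (-465/13 + D)*(1745 + D) = -4 + (1745 + D)*(-465/13 + D))
2409438 + E(-1687) = 2409438 + (-811477/13 + (-1687)**2 + (22220/13)*(-1687)) = 2409438 + (-811477/13 + 2845969 - 37485140/13) = 2409438 - 1299020/13 = 30023674/13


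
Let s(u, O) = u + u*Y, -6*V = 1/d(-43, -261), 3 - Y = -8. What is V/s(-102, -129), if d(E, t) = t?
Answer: -1/1916784 ≈ -5.2171e-7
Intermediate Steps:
Y = 11 (Y = 3 - 1*(-8) = 3 + 8 = 11)
V = 1/1566 (V = -⅙/(-261) = -⅙*(-1/261) = 1/1566 ≈ 0.00063857)
s(u, O) = 12*u (s(u, O) = u + u*11 = u + 11*u = 12*u)
V/s(-102, -129) = 1/(1566*((12*(-102)))) = (1/1566)/(-1224) = (1/1566)*(-1/1224) = -1/1916784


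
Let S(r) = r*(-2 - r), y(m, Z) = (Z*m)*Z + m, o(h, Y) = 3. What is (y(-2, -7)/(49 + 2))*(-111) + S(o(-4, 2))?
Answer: 3445/17 ≈ 202.65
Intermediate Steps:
y(m, Z) = m + m*Z² (y(m, Z) = m*Z² + m = m + m*Z²)
(y(-2, -7)/(49 + 2))*(-111) + S(o(-4, 2)) = ((-2*(1 + (-7)²))/(49 + 2))*(-111) - 1*3*(2 + 3) = (-2*(1 + 49)/51)*(-111) - 1*3*5 = (-2*50*(1/51))*(-111) - 15 = -100*1/51*(-111) - 15 = -100/51*(-111) - 15 = 3700/17 - 15 = 3445/17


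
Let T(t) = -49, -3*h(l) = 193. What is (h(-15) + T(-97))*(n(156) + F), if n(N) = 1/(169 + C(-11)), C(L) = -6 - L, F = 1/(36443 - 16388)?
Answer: -229262/348957 ≈ -0.65699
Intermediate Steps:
h(l) = -193/3 (h(l) = -⅓*193 = -193/3)
F = 1/20055 ≈ 4.9863e-5
n(N) = 1/174 (n(N) = 1/(169 + (-6 - 1*(-11))) = 1/(169 + (-6 + 11)) = 1/(169 + 5) = 1/174)
(h(-15) + T(-97))*(n(156) + F) = (-193/3 - 49)*(1/174 + 1/20055) = -340/3*6743/1163190 = -229262/348957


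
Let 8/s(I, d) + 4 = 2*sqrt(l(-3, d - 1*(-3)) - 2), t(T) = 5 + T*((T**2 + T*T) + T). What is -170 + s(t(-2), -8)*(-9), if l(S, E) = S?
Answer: -162 + 4*I*sqrt(5) ≈ -162.0 + 8.9443*I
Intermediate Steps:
t(T) = 5 + T*(T + 2*T**2) (t(T) = 5 + T*((T**2 + T**2) + T) = 5 + T*(2*T**2 + T) = 5 + T*(T + 2*T**2))
s(I, d) = 8/(-4 + 2*I*sqrt(5)) (s(I, d) = 8/(-4 + 2*sqrt(-3 - 2)) = 8/(-4 + 2*sqrt(-5)) = 8/(-4 + 2*(I*sqrt(5))) = 8/(-4 + 2*I*sqrt(5)))
-170 + s(t(-2), -8)*(-9) = -170 + (-8/9 - 4*I*sqrt(5)/9)*(-9) = -170 + (8 + 4*I*sqrt(5)) = -162 + 4*I*sqrt(5)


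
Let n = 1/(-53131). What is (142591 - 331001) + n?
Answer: -10010411711/53131 ≈ -1.8841e+5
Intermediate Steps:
n = -1/53131 ≈ -1.8821e-5
(142591 - 331001) + n = (142591 - 331001) - 1/53131 = -188410 - 1/53131 = -10010411711/53131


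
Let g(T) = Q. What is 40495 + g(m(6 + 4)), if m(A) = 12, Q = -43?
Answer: 40452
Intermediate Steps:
g(T) = -43
40495 + g(m(6 + 4)) = 40495 - 43 = 40452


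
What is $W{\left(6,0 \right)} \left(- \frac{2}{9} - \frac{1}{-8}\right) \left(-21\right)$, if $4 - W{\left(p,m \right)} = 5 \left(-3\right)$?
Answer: $\frac{931}{24} \approx 38.792$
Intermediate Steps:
$W{\left(p,m \right)} = 19$ ($W{\left(p,m \right)} = 4 - 5 \left(-3\right) = 4 - -15 = 4 + 15 = 19$)
$W{\left(6,0 \right)} \left(- \frac{2}{9} - \frac{1}{-8}\right) \left(-21\right) = 19 \left(- \frac{2}{9} - \frac{1}{-8}\right) \left(-21\right) = 19 \left(\left(-2\right) \frac{1}{9} - - \frac{1}{8}\right) \left(-21\right) = 19 \left(- \frac{2}{9} + \frac{1}{8}\right) \left(-21\right) = 19 \left(- \frac{7}{72}\right) \left(-21\right) = \left(- \frac{133}{72}\right) \left(-21\right) = \frac{931}{24}$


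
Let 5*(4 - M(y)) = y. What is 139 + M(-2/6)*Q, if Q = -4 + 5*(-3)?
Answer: 926/15 ≈ 61.733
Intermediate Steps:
M(y) = 4 - y/5
Q = -19 (Q = -4 - 15 = -19)
139 + M(-2/6)*Q = 139 + (4 - (-2)/(5*6))*(-19) = 139 + (4 - 1/5*(-1/3))*(-19) = 139 + (4 + 1/15)*(-19) = 139 + (61/15)*(-19) = 139 - 1159/15 = 926/15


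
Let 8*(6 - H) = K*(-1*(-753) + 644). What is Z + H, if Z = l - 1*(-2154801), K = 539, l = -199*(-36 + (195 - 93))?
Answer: 16380401/8 ≈ 2.0476e+6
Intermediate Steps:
l = -13134 (l = -199*(-36 + 102) = -199*66 = -13134)
H = -752935/8 (H = 6 - 539*(-1*(-753) + 644)/8 = 6 - 539*(753 + 644)/8 = 6 - 539*1397/8 = 6 - ⅛*752983 = 6 - 752983/8 = -752935/8 ≈ -94117.)
Z = 2141667 (Z = -13134 - 1*(-2154801) = -13134 + 2154801 = 2141667)
Z + H = 2141667 - 752935/8 = 16380401/8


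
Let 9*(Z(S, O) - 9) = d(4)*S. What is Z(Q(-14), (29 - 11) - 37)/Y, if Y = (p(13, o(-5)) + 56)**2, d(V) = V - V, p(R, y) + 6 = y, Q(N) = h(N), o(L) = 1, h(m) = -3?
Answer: 1/289 ≈ 0.0034602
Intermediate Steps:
Q(N) = -3
p(R, y) = -6 + y
d(V) = 0
Z(S, O) = 9 (Z(S, O) = 9 + (0*S)/9 = 9 + (1/9)*0 = 9 + 0 = 9)
Y = 2601 (Y = ((-6 + 1) + 56)**2 = (-5 + 56)**2 = 51**2 = 2601)
Z(Q(-14), (29 - 11) - 37)/Y = 9/2601 = 9*(1/2601) = 1/289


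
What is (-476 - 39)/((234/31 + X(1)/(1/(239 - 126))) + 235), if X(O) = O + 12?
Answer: -15965/53058 ≈ -0.30090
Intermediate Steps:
X(O) = 12 + O
(-476 - 39)/((234/31 + X(1)/(1/(239 - 126))) + 235) = (-476 - 39)/((234/31 + (12 + 1)/(1/(239 - 126))) + 235) = -515/((234*(1/31) + 13/(1/113)) + 235) = -515/((234/31 + 13/(1/113)) + 235) = -515/((234/31 + 13*113) + 235) = -515/((234/31 + 1469) + 235) = -515/(45773/31 + 235) = -515/53058/31 = -515*31/53058 = -15965/53058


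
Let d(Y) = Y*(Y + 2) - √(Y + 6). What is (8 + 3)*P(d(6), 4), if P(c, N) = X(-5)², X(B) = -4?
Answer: 176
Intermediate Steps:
d(Y) = -√(6 + Y) + Y*(2 + Y) (d(Y) = Y*(2 + Y) - √(6 + Y) = -√(6 + Y) + Y*(2 + Y))
P(c, N) = 16 (P(c, N) = (-4)² = 16)
(8 + 3)*P(d(6), 4) = (8 + 3)*16 = 11*16 = 176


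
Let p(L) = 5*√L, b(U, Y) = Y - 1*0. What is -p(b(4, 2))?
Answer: -5*√2 ≈ -7.0711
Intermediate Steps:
b(U, Y) = Y (b(U, Y) = Y + 0 = Y)
-p(b(4, 2)) = -5*√2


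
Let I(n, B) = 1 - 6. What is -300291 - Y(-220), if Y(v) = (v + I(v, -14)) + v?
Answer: -299846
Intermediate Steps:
I(n, B) = -5
Y(v) = -5 + 2*v (Y(v) = (v - 5) + v = (-5 + v) + v = -5 + 2*v)
-300291 - Y(-220) = -300291 - (-5 + 2*(-220)) = -300291 - (-5 - 440) = -300291 - 1*(-445) = -300291 + 445 = -299846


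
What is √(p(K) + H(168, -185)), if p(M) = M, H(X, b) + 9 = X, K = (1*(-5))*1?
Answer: √154 ≈ 12.410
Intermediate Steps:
K = -5 (K = -5*1 = -5)
H(X, b) = -9 + X
√(p(K) + H(168, -185)) = √(-5 + (-9 + 168)) = √(-5 + 159) = √154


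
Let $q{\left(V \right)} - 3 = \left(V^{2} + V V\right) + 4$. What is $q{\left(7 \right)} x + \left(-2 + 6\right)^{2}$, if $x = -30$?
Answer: $-3134$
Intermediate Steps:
$q{\left(V \right)} = 7 + 2 V^{2}$ ($q{\left(V \right)} = 3 + \left(\left(V^{2} + V V\right) + 4\right) = 3 + \left(\left(V^{2} + V^{2}\right) + 4\right) = 3 + \left(2 V^{2} + 4\right) = 3 + \left(4 + 2 V^{2}\right) = 7 + 2 V^{2}$)
$q{\left(7 \right)} x + \left(-2 + 6\right)^{2} = \left(7 + 2 \cdot 7^{2}\right) \left(-30\right) + \left(-2 + 6\right)^{2} = \left(7 + 2 \cdot 49\right) \left(-30\right) + 4^{2} = \left(7 + 98\right) \left(-30\right) + 16 = 105 \left(-30\right) + 16 = -3150 + 16 = -3134$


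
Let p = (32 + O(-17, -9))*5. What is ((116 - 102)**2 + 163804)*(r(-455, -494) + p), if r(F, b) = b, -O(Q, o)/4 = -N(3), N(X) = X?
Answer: -44936000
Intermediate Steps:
O(Q, o) = 12 (O(Q, o) = -(-4)*3 = -4*(-3) = 12)
p = 220 (p = (32 + 12)*5 = 44*5 = 220)
((116 - 102)**2 + 163804)*(r(-455, -494) + p) = ((116 - 102)**2 + 163804)*(-494 + 220) = (14**2 + 163804)*(-274) = (196 + 163804)*(-274) = 164000*(-274) = -44936000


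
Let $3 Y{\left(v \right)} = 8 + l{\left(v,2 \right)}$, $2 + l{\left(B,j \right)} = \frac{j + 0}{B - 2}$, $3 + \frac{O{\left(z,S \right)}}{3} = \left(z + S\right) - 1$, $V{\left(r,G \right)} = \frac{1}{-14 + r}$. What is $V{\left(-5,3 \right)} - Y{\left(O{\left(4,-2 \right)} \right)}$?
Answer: $- \frac{449}{228} \approx -1.9693$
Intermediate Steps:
$O{\left(z,S \right)} = -12 + 3 S + 3 z$ ($O{\left(z,S \right)} = -9 + 3 \left(\left(z + S\right) - 1\right) = -9 + 3 \left(\left(S + z\right) - 1\right) = -9 + 3 \left(-1 + S + z\right) = -9 + \left(-3 + 3 S + 3 z\right) = -12 + 3 S + 3 z$)
$l{\left(B,j \right)} = -2 + \frac{j}{-2 + B}$ ($l{\left(B,j \right)} = -2 + \frac{j + 0}{B - 2} = -2 + \frac{j}{-2 + B}$)
$Y{\left(v \right)} = \frac{8}{3} + \frac{6 - 2 v}{3 \left(-2 + v\right)}$ ($Y{\left(v \right)} = \frac{8 + \frac{4 + 2 - 2 v}{-2 + v}}{3} = \frac{8 + \frac{6 - 2 v}{-2 + v}}{3} = \frac{8}{3} + \frac{6 - 2 v}{3 \left(-2 + v\right)}$)
$V{\left(-5,3 \right)} - Y{\left(O{\left(4,-2 \right)} \right)} = \frac{1}{-14 - 5} - \frac{2 \left(-5 + 3 \left(-12 + 3 \left(-2\right) + 3 \cdot 4\right)\right)}{3 \left(-2 + \left(-12 + 3 \left(-2\right) + 3 \cdot 4\right)\right)} = \frac{1}{-19} - \frac{2 \left(-5 + 3 \left(-12 - 6 + 12\right)\right)}{3 \left(-2 - 6\right)} = - \frac{1}{19} - \frac{2 \left(-5 + 3 \left(-6\right)\right)}{3 \left(-2 - 6\right)} = - \frac{1}{19} - \frac{2 \left(-5 - 18\right)}{3 \left(-8\right)} = - \frac{1}{19} - \frac{2}{3} \left(- \frac{1}{8}\right) \left(-23\right) = - \frac{1}{19} - \frac{23}{12} = - \frac{449}{228}$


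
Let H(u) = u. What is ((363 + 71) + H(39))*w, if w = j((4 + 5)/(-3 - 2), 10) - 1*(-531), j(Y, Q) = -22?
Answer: 240757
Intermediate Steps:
w = 509 (w = -22 - 1*(-531) = -22 + 531 = 509)
((363 + 71) + H(39))*w = ((363 + 71) + 39)*509 = (434 + 39)*509 = 473*509 = 240757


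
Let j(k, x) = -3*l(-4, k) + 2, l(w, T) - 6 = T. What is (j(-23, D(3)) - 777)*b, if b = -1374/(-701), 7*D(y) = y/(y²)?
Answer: -994776/701 ≈ -1419.1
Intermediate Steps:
l(w, T) = 6 + T
D(y) = 1/(7*y) (D(y) = (y/(y²))/7 = (y/y²)/7 = 1/(7*y))
j(k, x) = -16 - 3*k (j(k, x) = -3*(6 + k) + 2 = (-18 - 3*k) + 2 = -16 - 3*k)
b = 1374/701 (b = -1374*(-1/701) = 1374/701 ≈ 1.9601)
(j(-23, D(3)) - 777)*b = ((-16 - 3*(-23)) - 777)*(1374/701) = ((-16 + 69) - 777)*(1374/701) = (53 - 777)*(1374/701) = -724*1374/701 = -994776/701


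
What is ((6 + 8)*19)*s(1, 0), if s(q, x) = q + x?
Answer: 266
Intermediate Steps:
((6 + 8)*19)*s(1, 0) = ((6 + 8)*19)*(1 + 0) = (14*19)*1 = 266*1 = 266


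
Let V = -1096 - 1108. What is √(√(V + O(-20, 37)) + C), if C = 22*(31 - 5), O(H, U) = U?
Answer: √(572 + I*√2167) ≈ 23.936 + 0.97239*I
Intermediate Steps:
V = -2204
C = 572 (C = 22*26 = 572)
√(√(V + O(-20, 37)) + C) = √(√(-2204 + 37) + 572) = √(√(-2167) + 572) = √(I*√2167 + 572) = √(572 + I*√2167)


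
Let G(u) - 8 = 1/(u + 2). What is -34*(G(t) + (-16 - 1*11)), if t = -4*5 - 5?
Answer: 14892/23 ≈ 647.48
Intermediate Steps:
t = -25 (t = -20 - 5 = -25)
G(u) = 8 + 1/(2 + u) (G(u) = 8 + 1/(u + 2) = 8 + 1/(2 + u))
-34*(G(t) + (-16 - 1*11)) = -34*((17 + 8*(-25))/(2 - 25) + (-16 - 1*11)) = -34*((17 - 200)/(-23) + (-16 - 11)) = -34*(-1/23*(-183) - 27) = -34*(183/23 - 27) = -34*(-438/23) = 14892/23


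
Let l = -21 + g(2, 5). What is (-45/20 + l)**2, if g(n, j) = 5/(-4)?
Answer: 2401/4 ≈ 600.25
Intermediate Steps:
g(n, j) = -5/4 (g(n, j) = 5*(-1/4) = -5/4)
l = -89/4 (l = -21 - 5/4 = -89/4 ≈ -22.250)
(-45/20 + l)**2 = (-45/20 - 89/4)**2 = (-45*1/20 - 89/4)**2 = (-9/4 - 89/4)**2 = (-49/2)**2 = 2401/4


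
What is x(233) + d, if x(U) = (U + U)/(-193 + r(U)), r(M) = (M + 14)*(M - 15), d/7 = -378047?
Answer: -141983489371/53653 ≈ -2.6463e+6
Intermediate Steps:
d = -2646329 (d = 7*(-378047) = -2646329)
r(M) = (-15 + M)*(14 + M) (r(M) = (14 + M)*(-15 + M) = (-15 + M)*(14 + M))
x(U) = 2*U/(-403 + U² - U) (x(U) = (U + U)/(-193 + (-210 + U² - U)) = (2*U)/(-403 + U² - U) = 2*U/(-403 + U² - U))
x(233) + d = 2*233/(-403 + 233² - 1*233) - 2646329 = 2*233/(-403 + 54289 - 233) - 2646329 = 2*233/53653 - 2646329 = 2*233*(1/53653) - 2646329 = 466/53653 - 2646329 = -141983489371/53653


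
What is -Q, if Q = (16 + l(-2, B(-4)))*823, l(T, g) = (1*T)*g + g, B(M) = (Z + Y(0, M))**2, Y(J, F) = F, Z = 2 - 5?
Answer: 27159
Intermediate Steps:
Z = -3
B(M) = (-3 + M)**2
l(T, g) = g + T*g (l(T, g) = T*g + g = g + T*g)
Q = -27159 (Q = (16 + (-3 - 4)**2*(1 - 2))*823 = (16 + (-7)**2*(-1))*823 = (16 + 49*(-1))*823 = (16 - 49)*823 = -33*823 = -27159)
-Q = -1*(-27159) = 27159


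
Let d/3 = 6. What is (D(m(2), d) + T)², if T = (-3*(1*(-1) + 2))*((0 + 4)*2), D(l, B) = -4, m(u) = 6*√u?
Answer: 784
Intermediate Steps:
d = 18 (d = 3*6 = 18)
T = -24 (T = (-3*(-1 + 2))*(4*2) = -3*1*8 = -3*8 = -24)
(D(m(2), d) + T)² = (-4 - 24)² = (-28)² = 784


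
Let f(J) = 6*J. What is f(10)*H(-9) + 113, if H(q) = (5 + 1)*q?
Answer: -3127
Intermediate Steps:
H(q) = 6*q
f(10)*H(-9) + 113 = (6*10)*(6*(-9)) + 113 = 60*(-54) + 113 = -3240 + 113 = -3127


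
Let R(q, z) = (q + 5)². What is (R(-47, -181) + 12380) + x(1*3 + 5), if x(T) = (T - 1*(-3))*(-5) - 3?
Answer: 14086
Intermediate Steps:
R(q, z) = (5 + q)²
x(T) = -18 - 5*T (x(T) = (T + 3)*(-5) - 3 = (3 + T)*(-5) - 3 = (-15 - 5*T) - 3 = -18 - 5*T)
(R(-47, -181) + 12380) + x(1*3 + 5) = ((5 - 47)² + 12380) + (-18 - 5*(1*3 + 5)) = ((-42)² + 12380) + (-18 - 5*(3 + 5)) = (1764 + 12380) + (-18 - 5*8) = 14144 + (-18 - 40) = 14144 - 58 = 14086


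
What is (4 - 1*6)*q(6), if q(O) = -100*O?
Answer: 1200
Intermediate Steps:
(4 - 1*6)*q(6) = (4 - 1*6)*(-100*6) = (4 - 6)*(-600) = -2*(-600) = 1200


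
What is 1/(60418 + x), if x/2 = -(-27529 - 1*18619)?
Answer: 1/152714 ≈ 6.5482e-6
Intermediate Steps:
x = 92296 (x = 2*(-(-27529 - 1*18619)) = 2*(-(-27529 - 18619)) = 2*(-1*(-46148)) = 2*46148 = 92296)
1/(60418 + x) = 1/(60418 + 92296) = 1/152714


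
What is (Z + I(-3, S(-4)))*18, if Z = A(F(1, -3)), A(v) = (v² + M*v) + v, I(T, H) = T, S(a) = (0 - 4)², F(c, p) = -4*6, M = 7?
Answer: 6858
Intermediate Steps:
F(c, p) = -24
S(a) = 16 (S(a) = (-4)² = 16)
A(v) = v² + 8*v (A(v) = (v² + 7*v) + v = v² + 8*v)
Z = 384 (Z = -24*(8 - 24) = -24*(-16) = 384)
(Z + I(-3, S(-4)))*18 = (384 - 3)*18 = 381*18 = 6858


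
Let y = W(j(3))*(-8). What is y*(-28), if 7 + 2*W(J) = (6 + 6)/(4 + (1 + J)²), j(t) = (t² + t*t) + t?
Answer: -47656/61 ≈ -781.25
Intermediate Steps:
j(t) = t + 2*t² (j(t) = (t² + t²) + t = 2*t² + t = t + 2*t²)
W(J) = -7/2 + 6/(4 + (1 + J)²) (W(J) = -7/2 + ((6 + 6)/(4 + (1 + J)²))/2 = -7/2 + (12/(4 + (1 + J)²))/2 = -7/2 + 6/(4 + (1 + J)²))
y = 1702/61 (y = ((-16 - 7*(1 + 3*(1 + 2*3))²)/(2*(4 + (1 + 3*(1 + 2*3))²)))*(-8) = ((-16 - 7*(1 + 3*(1 + 6))²)/(2*(4 + (1 + 3*(1 + 6))²)))*(-8) = ((-16 - 7*(1 + 3*7)²)/(2*(4 + (1 + 3*7)²)))*(-8) = ((-16 - 7*(1 + 21)²)/(2*(4 + (1 + 21)²)))*(-8) = ((-16 - 7*22²)/(2*(4 + 22²)))*(-8) = ((-16 - 7*484)/(2*(4 + 484)))*(-8) = ((½)*(-16 - 3388)/488)*(-8) = ((½)*(1/488)*(-3404))*(-8) = -851/244*(-8) = 1702/61 ≈ 27.902)
y*(-28) = (1702/61)*(-28) = -47656/61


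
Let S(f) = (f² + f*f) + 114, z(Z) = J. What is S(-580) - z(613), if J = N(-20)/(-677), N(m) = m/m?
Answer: 455562779/677 ≈ 6.7291e+5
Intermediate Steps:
N(m) = 1
J = -1/677 (J = 1/(-677) = 1*(-1/677) = -1/677 ≈ -0.0014771)
z(Z) = -1/677
S(f) = 114 + 2*f² (S(f) = (f² + f²) + 114 = 2*f² + 114 = 114 + 2*f²)
S(-580) - z(613) = (114 + 2*(-580)²) - 1*(-1/677) = (114 + 2*336400) + 1/677 = (114 + 672800) + 1/677 = 672914 + 1/677 = 455562779/677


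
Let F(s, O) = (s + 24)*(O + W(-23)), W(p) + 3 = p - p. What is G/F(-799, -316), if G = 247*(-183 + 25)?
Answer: -39026/247225 ≈ -0.15786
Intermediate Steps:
G = -39026 (G = 247*(-158) = -39026)
W(p) = -3 (W(p) = -3 + (p - p) = -3 + 0 = -3)
F(s, O) = (-3 + O)*(24 + s) (F(s, O) = (s + 24)*(O - 3) = (24 + s)*(-3 + O) = (-3 + O)*(24 + s))
G/F(-799, -316) = -39026/(-72 - 3*(-799) + 24*(-316) - 316*(-799)) = -39026/(-72 + 2397 - 7584 + 252484) = -39026/247225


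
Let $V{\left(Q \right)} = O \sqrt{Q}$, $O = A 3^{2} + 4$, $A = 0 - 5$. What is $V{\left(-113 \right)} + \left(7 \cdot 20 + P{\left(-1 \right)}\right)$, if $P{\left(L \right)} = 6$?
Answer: $146 - 41 i \sqrt{113} \approx 146.0 - 435.84 i$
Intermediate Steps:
$A = -5$ ($A = 0 - 5 = -5$)
$O = -41$ ($O = - 5 \cdot 3^{2} + 4 = \left(-5\right) 9 + 4 = -45 + 4 = -41$)
$V{\left(Q \right)} = - 41 \sqrt{Q}$
$V{\left(-113 \right)} + \left(7 \cdot 20 + P{\left(-1 \right)}\right) = - 41 \sqrt{-113} + \left(7 \cdot 20 + 6\right) = - 41 i \sqrt{113} + \left(140 + 6\right) = - 41 i \sqrt{113} + 146 = 146 - 41 i \sqrt{113}$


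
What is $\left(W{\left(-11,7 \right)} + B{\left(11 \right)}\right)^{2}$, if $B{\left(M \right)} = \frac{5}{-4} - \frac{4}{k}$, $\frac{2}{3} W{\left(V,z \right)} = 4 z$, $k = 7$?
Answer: $\frac{1265625}{784} \approx 1614.3$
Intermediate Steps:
$W{\left(V,z \right)} = 6 z$ ($W{\left(V,z \right)} = \frac{3 \cdot 4 z}{2} = 6 z$)
$B{\left(M \right)} = - \frac{51}{28}$ ($B{\left(M \right)} = \frac{5}{-4} - \frac{4}{7} = 5 \left(- \frac{1}{4}\right) - \frac{4}{7} = - \frac{5}{4} - \frac{4}{7} = - \frac{51}{28}$)
$\left(W{\left(-11,7 \right)} + B{\left(11 \right)}\right)^{2} = \left(6 \cdot 7 - \frac{51}{28}\right)^{2} = \left(42 - \frac{51}{28}\right)^{2} = \left(\frac{1125}{28}\right)^{2} = \frac{1265625}{784}$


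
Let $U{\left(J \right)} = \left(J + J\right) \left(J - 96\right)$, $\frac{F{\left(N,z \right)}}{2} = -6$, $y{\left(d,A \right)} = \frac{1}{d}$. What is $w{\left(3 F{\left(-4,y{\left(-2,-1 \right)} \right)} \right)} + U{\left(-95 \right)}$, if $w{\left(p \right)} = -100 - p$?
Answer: $36226$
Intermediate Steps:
$F{\left(N,z \right)} = -12$ ($F{\left(N,z \right)} = 2 \left(-6\right) = -12$)
$U{\left(J \right)} = 2 J \left(-96 + J\right)$
$w{\left(3 F{\left(-4,y{\left(-2,-1 \right)} \right)} \right)} + U{\left(-95 \right)} = \left(-100 - 3 \left(-12\right)\right) + 2 \left(-95\right) \left(-96 - 95\right) = \left(-100 - -36\right) + 2 \left(-95\right) \left(-191\right) = \left(-100 + 36\right) + 36290 = -64 + 36290 = 36226$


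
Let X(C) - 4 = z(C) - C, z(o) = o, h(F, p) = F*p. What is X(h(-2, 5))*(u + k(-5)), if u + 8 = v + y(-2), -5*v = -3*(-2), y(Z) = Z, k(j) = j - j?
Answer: -224/5 ≈ -44.800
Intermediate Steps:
k(j) = 0
v = -6/5 (v = -(-3)*(-2)/5 = -⅕*6 = -6/5 ≈ -1.2000)
X(C) = 4 (X(C) = 4 + (C - C) = 4 + 0 = 4)
u = -56/5 (u = -8 + (-6/5 - 2) = -8 - 16/5 = -56/5 ≈ -11.200)
X(h(-2, 5))*(u + k(-5)) = 4*(-56/5 + 0) = 4*(-56/5) = -224/5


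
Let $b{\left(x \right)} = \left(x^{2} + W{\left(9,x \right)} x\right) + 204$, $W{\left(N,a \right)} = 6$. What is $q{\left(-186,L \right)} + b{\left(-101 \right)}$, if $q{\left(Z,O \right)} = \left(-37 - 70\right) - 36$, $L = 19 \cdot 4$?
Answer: $9656$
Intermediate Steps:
$L = 76$
$q{\left(Z,O \right)} = -143$ ($q{\left(Z,O \right)} = -107 - 36 = -143$)
$b{\left(x \right)} = 204 + x^{2} + 6 x$ ($b{\left(x \right)} = \left(x^{2} + 6 x\right) + 204 = 204 + x^{2} + 6 x$)
$q{\left(-186,L \right)} + b{\left(-101 \right)} = -143 + \left(204 + \left(-101\right)^{2} + 6 \left(-101\right)\right) = -143 + \left(204 + 10201 - 606\right) = -143 + 9799 = 9656$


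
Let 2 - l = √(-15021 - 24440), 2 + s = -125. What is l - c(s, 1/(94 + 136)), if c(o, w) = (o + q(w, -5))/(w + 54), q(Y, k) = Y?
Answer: 54051/12421 - I*√39461 ≈ 4.3516 - 198.65*I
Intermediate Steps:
s = -127 (s = -2 - 125 = -127)
c(o, w) = (o + w)/(54 + w) (c(o, w) = (o + w)/(w + 54) = (o + w)/(54 + w))
l = 2 - I*√39461 (l = 2 - √(-15021 - 24440) = 2 - √(-39461) = 2 - I*√39461 ≈ 2.0 - 198.65*I)
l - c(s, 1/(94 + 136)) = (2 - I*√39461) - (-127 + 1/(94 + 136))/(54 + 1/(94 + 136)) = (2 - I*√39461) - (-127 + 1/230)/(54 + 1/230) = (2 - I*√39461) - (-29209)/(12421/230*230) = (2 - I*√39461) - 230*(-29209)/(12421*230) = (2 - I*√39461) - 1*(-29209/12421) = (2 - I*√39461) + 29209/12421 = 54051/12421 - I*√39461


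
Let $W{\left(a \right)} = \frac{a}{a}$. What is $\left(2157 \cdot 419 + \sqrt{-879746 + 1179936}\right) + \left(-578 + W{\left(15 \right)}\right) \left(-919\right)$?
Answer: $1434046 + \sqrt{300190} \approx 1.4346 \cdot 10^{6}$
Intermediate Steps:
$W{\left(a \right)} = 1$
$\left(2157 \cdot 419 + \sqrt{-879746 + 1179936}\right) + \left(-578 + W{\left(15 \right)}\right) \left(-919\right) = \left(2157 \cdot 419 + \sqrt{-879746 + 1179936}\right) + \left(-578 + 1\right) \left(-919\right) = \left(903783 + \sqrt{300190}\right) - -530263 = \left(903783 + \sqrt{300190}\right) + 530263 = 1434046 + \sqrt{300190}$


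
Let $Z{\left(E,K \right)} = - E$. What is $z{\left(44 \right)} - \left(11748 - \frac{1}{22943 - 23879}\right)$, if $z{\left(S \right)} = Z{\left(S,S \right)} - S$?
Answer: $- \frac{11078497}{936} \approx -11836.0$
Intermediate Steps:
$z{\left(S \right)} = - 2 S$ ($z{\left(S \right)} = - S - S = - 2 S$)
$z{\left(44 \right)} - \left(11748 - \frac{1}{22943 - 23879}\right) = \left(-2\right) 44 - \left(11748 - \frac{1}{22943 - 23879}\right) = -88 - \left(11748 - \frac{1}{-936}\right) = -88 - \frac{10996129}{936} = - \frac{11078497}{936}$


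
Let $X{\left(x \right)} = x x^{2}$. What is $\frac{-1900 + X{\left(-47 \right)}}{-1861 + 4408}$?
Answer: $- \frac{11747}{283} \approx -41.509$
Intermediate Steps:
$X{\left(x \right)} = x^{3}$
$\frac{-1900 + X{\left(-47 \right)}}{-1861 + 4408} = \frac{-1900 + \left(-47\right)^{3}}{-1861 + 4408} = \frac{-1900 - 103823}{2547} = \left(-105723\right) \frac{1}{2547} = - \frac{11747}{283}$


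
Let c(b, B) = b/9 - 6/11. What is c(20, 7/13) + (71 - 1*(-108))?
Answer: 17887/99 ≈ 180.68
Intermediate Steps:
c(b, B) = -6/11 + b/9 (c(b, B) = b*(1/9) - 6*1/11 = b/9 - 6/11 = -6/11 + b/9)
c(20, 7/13) + (71 - 1*(-108)) = (-6/11 + (1/9)*20) + (71 - 1*(-108)) = (-6/11 + 20/9) + (71 + 108) = 166/99 + 179 = 17887/99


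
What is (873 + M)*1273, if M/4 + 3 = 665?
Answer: 4482233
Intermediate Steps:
M = 2648 (M = -12 + 4*665 = -12 + 2660 = 2648)
(873 + M)*1273 = (873 + 2648)*1273 = 3521*1273 = 4482233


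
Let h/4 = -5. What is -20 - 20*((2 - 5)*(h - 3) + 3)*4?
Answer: -5780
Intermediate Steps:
h = -20 (h = 4*(-5) = -20)
-20 - 20*((2 - 5)*(h - 3) + 3)*4 = -20 - 20*((2 - 5)*(-20 - 3) + 3)*4 = -20 - 20*(-3*(-23) + 3)*4 = -20 - 20*(69 + 3)*4 = -20 - 1440*4 = -20 - 20*288 = -20 - 5760 = -5780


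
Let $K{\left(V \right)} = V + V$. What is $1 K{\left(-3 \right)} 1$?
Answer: $-6$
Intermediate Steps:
$K{\left(V \right)} = 2 V$
$1 K{\left(-3 \right)} 1 = 1 \cdot 2 \left(-3\right) 1 = 1 \left(-6\right) 1 = \left(-6\right) 1 = -6$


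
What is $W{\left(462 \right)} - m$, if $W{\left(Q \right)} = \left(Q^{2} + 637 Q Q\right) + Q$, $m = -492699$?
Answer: $136670433$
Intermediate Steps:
$W{\left(Q \right)} = Q + 638 Q^{2}$ ($W{\left(Q \right)} = \left(Q^{2} + 637 Q^{2}\right) + Q = 638 Q^{2} + Q = Q + 638 Q^{2}$)
$W{\left(462 \right)} - m = 462 \left(1 + 638 \cdot 462\right) - -492699 = 462 \left(1 + 294756\right) + 492699 = 462 \cdot 294757 + 492699 = 136177734 + 492699 = 136670433$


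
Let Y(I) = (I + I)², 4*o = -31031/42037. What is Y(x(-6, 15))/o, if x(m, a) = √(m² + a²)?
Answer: -175546512/31031 ≈ -5657.1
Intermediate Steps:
x(m, a) = √(a² + m²)
o = -31031/168148 (o = (-31031/42037)/4 = (-31031*1/42037)/4 = (¼)*(-31031/42037) = -31031/168148 ≈ -0.18455)
Y(I) = 4*I² (Y(I) = (2*I)² = 4*I²)
Y(x(-6, 15))/o = (4*(√(15² + (-6)²))²)/(-31031/168148) = (4*(√(225 + 36))²)*(-168148/31031) = (4*(√261)²)*(-168148/31031) = (4*(3*√29)²)*(-168148/31031) = (4*261)*(-168148/31031) = 1044*(-168148/31031) = -175546512/31031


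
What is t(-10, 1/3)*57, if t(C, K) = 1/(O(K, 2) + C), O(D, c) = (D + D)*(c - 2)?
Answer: -57/10 ≈ -5.7000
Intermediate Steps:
O(D, c) = 2*D*(-2 + c) (O(D, c) = (2*D)*(-2 + c) = 2*D*(-2 + c))
t(C, K) = 1/C (t(C, K) = 1/(2*K*(-2 + 2) + C) = 1/(2*K*0 + C) = 1/(0 + C) = 1/C)
t(-10, 1/3)*57 = 57/(-10) = -⅒*57 = -57/10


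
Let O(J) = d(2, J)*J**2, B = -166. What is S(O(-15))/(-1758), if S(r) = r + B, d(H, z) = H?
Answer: -142/879 ≈ -0.16155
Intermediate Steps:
O(J) = 2*J**2
S(r) = -166 + r (S(r) = r - 166 = -166 + r)
S(O(-15))/(-1758) = (-166 + 2*(-15)**2)/(-1758) = (-166 + 2*225)*(-1/1758) = (-166 + 450)*(-1/1758) = 284*(-1/1758) = -142/879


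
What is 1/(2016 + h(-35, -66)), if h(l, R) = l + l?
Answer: 1/1946 ≈ 0.00051387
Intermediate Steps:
h(l, R) = 2*l
1/(2016 + h(-35, -66)) = 1/(2016 + 2*(-35)) = 1/(2016 - 70) = 1/1946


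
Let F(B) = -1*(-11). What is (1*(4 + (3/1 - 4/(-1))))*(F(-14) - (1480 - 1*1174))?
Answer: -3245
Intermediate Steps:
F(B) = 11
(1*(4 + (3/1 - 4/(-1))))*(F(-14) - (1480 - 1*1174)) = (1*(4 + (3/1 - 4/(-1))))*(11 - (1480 - 1*1174)) = (1*(4 + (3*1 - 4*(-1))))*(11 - (1480 - 1174)) = (1*(4 + (3 + 4)))*(11 - 1*306) = (1*(4 + 7))*(11 - 306) = (1*11)*(-295) = 11*(-295) = -3245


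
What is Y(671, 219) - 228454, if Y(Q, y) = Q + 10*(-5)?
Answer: -227833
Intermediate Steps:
Y(Q, y) = -50 + Q (Y(Q, y) = Q - 50 = -50 + Q)
Y(671, 219) - 228454 = (-50 + 671) - 228454 = 621 - 228454 = -227833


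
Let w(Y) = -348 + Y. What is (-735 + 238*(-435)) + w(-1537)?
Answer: -106150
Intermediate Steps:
(-735 + 238*(-435)) + w(-1537) = (-735 + 238*(-435)) + (-348 - 1537) = (-735 - 103530) - 1885 = -104265 - 1885 = -106150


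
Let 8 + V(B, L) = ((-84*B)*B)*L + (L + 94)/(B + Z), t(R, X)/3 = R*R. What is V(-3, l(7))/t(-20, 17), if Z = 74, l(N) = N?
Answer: -376199/85200 ≈ -4.4155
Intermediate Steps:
t(R, X) = 3*R² (t(R, X) = 3*(R*R) = 3*R²)
V(B, L) = -8 + (94 + L)/(74 + B) - 84*L*B² (V(B, L) = -8 + (((-84*B)*B)*L + (L + 94)/(B + 74)) = -8 + ((-84*B²)*L + (94 + L)/(74 + B)) = -8 + (-84*L*B² + (94 + L)/(74 + B)) = -8 + ((94 + L)/(74 + B) - 84*L*B²) = -8 + (94 + L)/(74 + B) - 84*L*B²)
V(-3, l(7))/t(-20, 17) = ((-498 + 7 - 8*(-3) - 6216*7*(-3)² - 84*7*(-3)³)/(74 - 3))/((3*(-20)²)) = ((-498 + 7 + 24 - 6216*7*9 - 84*7*(-27))/71)/((3*400)) = ((-498 + 7 + 24 - 391608 + 15876)/71)/1200 = ((1/71)*(-376199))*(1/1200) = -376199/71*1/1200 = -376199/85200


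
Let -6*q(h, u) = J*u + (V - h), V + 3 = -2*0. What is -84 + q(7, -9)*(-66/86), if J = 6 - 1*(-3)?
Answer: -8225/86 ≈ -95.640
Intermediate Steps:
V = -3 (V = -3 - 2*0 = -3 + 0 = -3)
J = 9 (J = 6 + 3 = 9)
q(h, u) = ½ - 3*u/2 + h/6 (q(h, u) = -(9*u + (-3 - h))/6 = -(-3 - h + 9*u)/6 = ½ - 3*u/2 + h/6)
-84 + q(7, -9)*(-66/86) = -84 + (½ - 3/2*(-9) + (⅙)*7)*(-66/86) = -84 + (½ + 27/2 + 7/6)*(-66*1/86) = -84 + (91/6)*(-33/43) = -84 - 1001/86 = -8225/86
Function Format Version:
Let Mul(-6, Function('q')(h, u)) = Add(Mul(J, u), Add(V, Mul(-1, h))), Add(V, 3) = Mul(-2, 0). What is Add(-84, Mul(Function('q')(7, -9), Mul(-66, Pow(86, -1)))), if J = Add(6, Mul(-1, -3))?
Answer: Rational(-8225, 86) ≈ -95.640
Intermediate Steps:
V = -3 (V = Add(-3, Mul(-2, 0)) = Add(-3, 0) = -3)
J = 9 (J = Add(6, 3) = 9)
Function('q')(h, u) = Add(Rational(1, 2), Mul(Rational(-3, 2), u), Mul(Rational(1, 6), h)) (Function('q')(h, u) = Mul(Rational(-1, 6), Add(Mul(9, u), Add(-3, Mul(-1, h)))) = Mul(Rational(-1, 6), Add(-3, Mul(-1, h), Mul(9, u))) = Add(Rational(1, 2), Mul(Rational(-3, 2), u), Mul(Rational(1, 6), h)))
Add(-84, Mul(Function('q')(7, -9), Mul(-66, Pow(86, -1)))) = Add(-84, Mul(Add(Rational(1, 2), Mul(Rational(-3, 2), -9), Mul(Rational(1, 6), 7)), Mul(-66, Pow(86, -1)))) = Add(-84, Mul(Add(Rational(1, 2), Rational(27, 2), Rational(7, 6)), Mul(-66, Rational(1, 86)))) = Add(-84, Mul(Rational(91, 6), Rational(-33, 43))) = Add(-84, Rational(-1001, 86)) = Rational(-8225, 86)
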